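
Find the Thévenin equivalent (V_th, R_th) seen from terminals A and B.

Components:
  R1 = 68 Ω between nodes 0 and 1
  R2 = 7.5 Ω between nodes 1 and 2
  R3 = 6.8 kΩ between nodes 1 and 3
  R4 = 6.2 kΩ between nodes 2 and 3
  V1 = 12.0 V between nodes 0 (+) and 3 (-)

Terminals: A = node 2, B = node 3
Step 1 — V_th is the open-circuit voltage V_A - V_B (nothing connected across the terminals).
Nodal analysis, taking node 3 as the 0 V reference.
Source V1 fixes V_0 = 12 V.
KCL at each unknown node (sum of currents leaving = 0; resistances in Ω):
  Node 1: (V_1 - 12)/68 + (V_1 - V_2)/7.5 + (V_1 - 0)/6800 = 0
  Node 2: (V_2 - V_1)/7.5 + (V_2 - 0)/6200 = 0
Collecting terms (coefficients in siemens):
  0.1482·V_1 - 0.1333·V_2 = 0.1765
  0.1335·V_2 - 0.1333·V_1 = 0
Determinant D = (0.1482)(0.1335) - (-0.1333)(-0.1333) = 0.002004
V_1 = [(0.1765)(0.1335) - (-0.1333)(0)]/D = 11.75 V
V_2 = [(0.1482)(0) - (0.1765)(-0.1333)]/D = 11.74 V
V_th = V_2 - V_3 = 11.74 - 0 = 11.74 V
Step 2 — R_th: zero the source — replace V1 by a short circuit (node 3 merges into node 0) — and find the resistance seen between A (node 2) and B (node 0).
Reduce the network between node 2 (A) and node 0 (B) by series/parallel combination:
  Rp1 = R1 ‖ R3 (parallel, both between nodes 0 and 1) = 1/(1/68 + 1/6800) = 67.33 Ω
  Rs1 = R2 + Rp1 (series, joined only at node 1) = 7.5 + 67.33 = 74.83 Ω
  Rp2 = R4 ‖ Rs1 (parallel, both between nodes 0 and 2) = 1/(1/6200 + 1/74.83) = 73.93 Ω
R_th = 73.93 Ω

Final answer: V_th = 11.74 V, R_th = 73.93 Ω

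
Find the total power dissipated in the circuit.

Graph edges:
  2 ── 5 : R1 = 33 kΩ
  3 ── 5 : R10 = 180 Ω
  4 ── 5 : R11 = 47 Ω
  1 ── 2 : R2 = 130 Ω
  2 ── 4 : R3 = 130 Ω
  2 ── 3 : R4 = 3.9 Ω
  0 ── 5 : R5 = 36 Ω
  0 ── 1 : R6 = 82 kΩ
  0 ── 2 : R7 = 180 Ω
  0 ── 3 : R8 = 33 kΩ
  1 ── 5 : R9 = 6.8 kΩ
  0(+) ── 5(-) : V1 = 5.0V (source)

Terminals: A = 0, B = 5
Nodal analysis, taking node 5 as the 0 V reference.
Source V1 fixes V_0 = 5 V.
KCL at each unknown node (sum of currents leaving = 0; resistances in Ω):
  Node 1: (V_1 - V_2)/130 + (V_1 - 5)/82000 + (V_1 - 0)/6800 = 0
  Node 2: (V_2 - 0)/33000 + (V_2 - V_1)/130 + (V_2 - V_4)/130 + (V_2 - V_3)/3.9 + (V_2 - 5)/180 = 0
  Node 3: (V_3 - V_2)/3.9 + (V_3 - 5)/33000 + (V_3 - 0)/180 = 0
  Node 4: (V_4 - V_2)/130 + (V_4 - 0)/47 = 0
Collecting terms (coefficients in siemens):
  0.007852·V_1 - 0.007692·V_2 = 0.00006098
  0.2774·V_2 - 0.007692·V_1 - 0.2564·V_3 - 0.007692·V_4 = 0.02778
  0.262·V_3 - 0.2564·V_2 = 0.0001515
  0.02897·V_4 - 0.007692·V_2 = 0
Solving these 4 simultaneous equations (Gaussian elimination) gives:
  V_1 = 1.634 V, V_2 = 1.66 V, V_3 = 1.625 V, V_4 = 0.4408 V
Power in each resistor, P = (ΔV)²/R:
  P_R1 = (1.66 - 0)²/33000 = 0.00008351 W
  P_R2 = (1.634 - 1.66)²/130 = 0.000005162 W
  P_R3 = (1.66 - 0.4408)²/130 = 0.01144 W
  P_R4 = (1.66 - 1.625)²/3.9 = 0.0003108 W
  P_R5 = (5 - 0)²/36 = 0.6944 W
  P_R6 = (5 - 1.634)²/82000 = 0.0001382 W
  P_R7 = (5 - 1.66)²/180 = 0.06197 W
  P_R8 = (5 - 1.625)²/33000 = 0.0003451 W
  P_R9 = (1.634 - 0)²/6800 = 0.0003927 W
  P_R10 = (1.625 - 0)²/180 = 0.01467 W
  P_R11 = (0.4408 - 0)²/47 = 0.004134 W
P_total = P_R1 + P_R2 + P_R3 + P_R4 + P_R5 + P_R6 + P_R7 + P_R8 + P_R9 + P_R10 + P_R11 = 0.7879 W

Final answer: 0.7879 W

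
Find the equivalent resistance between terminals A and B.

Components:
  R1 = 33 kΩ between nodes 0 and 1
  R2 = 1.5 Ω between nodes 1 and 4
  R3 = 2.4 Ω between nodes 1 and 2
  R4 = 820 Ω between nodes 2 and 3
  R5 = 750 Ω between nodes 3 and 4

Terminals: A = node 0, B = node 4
Reduce the network between node 0 (A) and node 4 (B) by series/parallel combination:
  Rs1 = R3 + R4 (series, joined only at node 2) = 2.4 + 820 = 822.4 Ω
  Rs2 = R5 + Rs1 (series, joined only at node 3) = 750 + 822.4 = 1572 Ω
  Rp1 = R2 ‖ Rs2 (parallel, both between nodes 1 and 4) = 1/(1/1.5 + 1/1572) = 1.499 Ω
  Rs3 = R1 + Rp1 (series, joined only at node 1) = 33000 + 1.499 = 33000 Ω
R_eq = 33 kΩ

Final answer: 33 kΩ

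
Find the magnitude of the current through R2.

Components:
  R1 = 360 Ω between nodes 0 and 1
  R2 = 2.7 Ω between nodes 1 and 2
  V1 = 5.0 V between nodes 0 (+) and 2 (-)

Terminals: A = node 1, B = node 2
Nodal analysis, taking node 2 as the 0 V reference.
Source V1 fixes V_0 = 5 V.
KCL at each unknown node (sum of currents leaving = 0; resistances in Ω):
  Node 1: (V_1 - 5)/360 + (V_1 - 0)/2.7 = 0
Collecting terms: 0.3731 × V_1 = 0.01389  =>  V_1 = 0.03722 V
I_R2 = (V_1 - V_2)/R2 = (0.03722 - 0)/2.7 = 0.01379 A
|I_R2| = 0.01379 A

Final answer: |I_R2| = 0.01379 A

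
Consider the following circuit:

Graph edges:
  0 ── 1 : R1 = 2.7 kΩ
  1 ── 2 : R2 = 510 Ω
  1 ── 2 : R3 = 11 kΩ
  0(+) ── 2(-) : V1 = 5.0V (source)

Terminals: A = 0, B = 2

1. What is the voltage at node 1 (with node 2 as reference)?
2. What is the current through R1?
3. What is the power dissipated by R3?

Nodal analysis, taking node 2 as the 0 V reference.
Source V1 fixes V_0 = 5 V.
KCL at each unknown node (sum of currents leaving = 0; resistances in Ω):
  Node 1: (V_1 - 5)/2700 + (V_1 - 0)/510 + (V_1 - 0)/11000 = 0
Collecting terms: 0.002422 × V_1 = 0.001852  =>  V_1 = 0.7646 V
Part 1:
  Read off the nodal solution: V_1 = 0.7646 V
Part 2:
  I_R1 = (V_0 - V_1)/R1 = (5 - 0.7646)/2700 = 0.001569 A
  Magnitude: I_R1 = 0.001569 A
Part 3:
  I_R3 = (V_1 - V_2)/R3 = (0.7646 - 0)/11000 = 0.00006951 A
  P_R3 = I_R3² × R3 = (0.00006951)² × 11000 = 0.00005314 W

Final answers:
1. V_1 = 0.7646 V
2. I_R1 = 0.001569 A
3. P_R3 = 5.314e-05 W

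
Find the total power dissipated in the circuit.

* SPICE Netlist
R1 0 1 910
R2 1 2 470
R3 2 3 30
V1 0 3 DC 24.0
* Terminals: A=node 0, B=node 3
Nodal analysis, taking node 3 as the 0 V reference.
Source V1 fixes V_0 = 24 V.
KCL at each unknown node (sum of currents leaving = 0; resistances in Ω):
  Node 1: (V_1 - 24)/910 + (V_1 - V_2)/470 = 0
  Node 2: (V_2 - V_1)/470 + (V_2 - 0)/30 = 0
Collecting terms (coefficients in siemens):
  0.003227·V_1 - 0.002128·V_2 = 0.02637
  0.03546·V_2 - 0.002128·V_1 = 0
Determinant D = (0.003227)(0.03546) - (-0.002128)(-0.002128) = 0.0001099
V_1 = [(0.02637)(0.03546) - (-0.002128)(0)]/D = 8.511 V
V_2 = [(0.003227)(0) - (0.02637)(-0.002128)]/D = 0.5106 V
Power in each resistor, P = (ΔV)²/R:
  P_R1 = (24 - 8.511)²/910 = 0.2636 W
  P_R2 = (8.511 - 0.5106)²/470 = 0.1362 W
  P_R3 = (0.5106 - 0)²/30 = 0.008692 W
P_total = P_R1 + P_R2 + P_R3 = 0.4085 W

Final answer: 0.4085 W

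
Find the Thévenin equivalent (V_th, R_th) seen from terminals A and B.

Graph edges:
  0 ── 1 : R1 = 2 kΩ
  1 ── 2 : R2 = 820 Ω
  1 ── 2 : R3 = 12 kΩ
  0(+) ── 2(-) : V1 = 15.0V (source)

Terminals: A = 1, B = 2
Step 1 — V_th is the open-circuit voltage V_A - V_B (nothing connected across the terminals).
Nodal analysis, taking node 2 as the 0 V reference.
Source V1 fixes V_0 = 15 V.
KCL at each unknown node (sum of currents leaving = 0; resistances in Ω):
  Node 1: (V_1 - 15)/2000 + (V_1 - 0)/820 + (V_1 - 0)/12000 = 0
Collecting terms: 0.001803 × V_1 = 0.0075  =>  V_1 = 4.16 V
V_th = V_1 - V_2 = 4.16 - 0 = 4.16 V
Step 2 — R_th: zero the source — replace V1 by a short circuit (node 2 merges into node 0) — and find the resistance seen between A (node 1) and B (node 0).
Reduce the network between node 1 (A) and node 0 (B) by series/parallel combination:
  Rp1 = R1 ‖ R2 ‖ R3 (parallel, all between nodes 0 and 1) = 1/(1/2000 + 1/820 + 1/12000) = 554.7 Ω
R_th = 554.7 Ω

Final answer: V_th = 4.16 V, R_th = 554.7 Ω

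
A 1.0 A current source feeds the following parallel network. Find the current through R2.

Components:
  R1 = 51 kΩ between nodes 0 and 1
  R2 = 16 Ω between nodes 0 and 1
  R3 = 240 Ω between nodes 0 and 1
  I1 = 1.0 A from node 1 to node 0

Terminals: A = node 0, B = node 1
All resistors sit directly between nodes 0 and 1, so they are in parallel and share one voltage V; the full source current 1 A splits among them.
1/R_par = 1/51000 + 1/16 + 1/240 = 0.06669 S  =>  R_par = 15 Ω
V = I × R_par = 1 × 15 = 15 V
I_R2 = V/R2 = 15/16 = 0.9372 A

Final answer: 0.9372 A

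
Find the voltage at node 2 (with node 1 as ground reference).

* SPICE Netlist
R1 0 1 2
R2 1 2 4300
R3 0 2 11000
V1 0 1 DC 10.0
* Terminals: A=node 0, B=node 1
Nodal analysis, taking node 1 as the 0 V reference.
Source V1 fixes V_0 = 10 V.
KCL at each unknown node (sum of currents leaving = 0; resistances in Ω):
  Node 2: (V_2 - 0)/4300 + (V_2 - 10)/11000 = 0
Collecting terms: 0.0003235 × V_2 = 0.0009091  =>  V_2 = 2.81 V
The requested potential is V_2 = 2.81 V.

Final answer: V_2 = 2.81 V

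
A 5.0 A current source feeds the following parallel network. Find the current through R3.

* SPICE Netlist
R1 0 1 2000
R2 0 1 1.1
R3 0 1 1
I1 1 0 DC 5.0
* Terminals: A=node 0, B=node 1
All resistors sit directly between nodes 0 and 1, so they are in parallel and share one voltage V; the full source current 5 A splits among them.
1/R_par = 1/2000 + 1/1.1 + 1/1 = 1.91 S  =>  R_par = 0.5237 Ω
V = I × R_par = 5 × 0.5237 = 2.618 V
I_R3 = V/R3 = 2.618/1 = 2.618 A

Final answer: 2.618 A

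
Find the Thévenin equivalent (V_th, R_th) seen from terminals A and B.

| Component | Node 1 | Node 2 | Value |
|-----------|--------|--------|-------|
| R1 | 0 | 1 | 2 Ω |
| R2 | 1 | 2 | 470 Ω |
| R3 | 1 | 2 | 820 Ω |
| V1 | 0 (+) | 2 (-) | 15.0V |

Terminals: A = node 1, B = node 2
Step 1 — V_th is the open-circuit voltage V_A - V_B (nothing connected across the terminals).
Nodal analysis, taking node 2 as the 0 V reference.
Source V1 fixes V_0 = 15 V.
KCL at each unknown node (sum of currents leaving = 0; resistances in Ω):
  Node 1: (V_1 - 15)/2 + (V_1 - 0)/470 + (V_1 - 0)/820 = 0
Collecting terms: 0.5033 × V_1 = 7.5  =>  V_1 = 14.9 V
V_th = V_1 - V_2 = 14.9 - 0 = 14.9 V
Step 2 — R_th: zero the source — replace V1 by a short circuit (node 2 merges into node 0) — and find the resistance seen between A (node 1) and B (node 0).
Reduce the network between node 1 (A) and node 0 (B) by series/parallel combination:
  Rp1 = R1 ‖ R2 ‖ R3 (parallel, all between nodes 0 and 1) = 1/(1/2 + 1/470 + 1/820) = 1.987 Ω
R_th = 1.987 Ω

Final answer: V_th = 14.9 V, R_th = 1.987 Ω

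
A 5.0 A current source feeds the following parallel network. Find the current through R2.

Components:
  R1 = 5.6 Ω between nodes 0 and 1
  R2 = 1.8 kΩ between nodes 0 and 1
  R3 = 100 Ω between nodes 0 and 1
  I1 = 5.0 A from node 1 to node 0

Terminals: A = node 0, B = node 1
All resistors sit directly between nodes 0 and 1, so they are in parallel and share one voltage V; the full source current 5 A splits among them.
1/R_par = 1/5.6 + 1/1800 + 1/100 = 0.1891 S  =>  R_par = 5.287 Ω
V = I × R_par = 5 × 5.287 = 26.44 V
I_R2 = V/R2 = 26.44/1800 = 0.01469 A

Final answer: 0.01469 A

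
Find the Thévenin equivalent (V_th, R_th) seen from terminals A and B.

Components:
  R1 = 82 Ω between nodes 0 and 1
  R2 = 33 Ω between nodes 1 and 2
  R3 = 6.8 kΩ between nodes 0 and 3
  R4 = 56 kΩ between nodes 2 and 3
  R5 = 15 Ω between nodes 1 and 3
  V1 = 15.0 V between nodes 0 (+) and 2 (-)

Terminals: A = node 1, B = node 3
Step 1 — V_th is the open-circuit voltage V_A - V_B (nothing connected across the terminals).
Nodal analysis, taking node 2 as the 0 V reference.
Source V1 fixes V_0 = 15 V.
KCL at each unknown node (sum of currents leaving = 0; resistances in Ω):
  Node 1: (V_1 - 15)/82 + (V_1 - 0)/33 + (V_1 - V_3)/15 = 0
  Node 3: (V_3 - 15)/6800 + (V_3 - 0)/56000 + (V_3 - V_1)/15 = 0
Collecting terms (coefficients in siemens):
  0.1092·V_1 - 0.06667·V_3 = 0.1829
  0.06683·V_3 - 0.06667·V_1 = 0.002206
Determinant D = (0.1092)(0.06683) - (-0.06667)(-0.06667) = 0.002851
V_1 = [(0.1829)(0.06683) - (-0.06667)(0.002206)]/D = 4.339 V
V_3 = [(0.1092)(0.002206) - (0.1829)(-0.06667)]/D = 4.362 V
V_th = V_1 - V_3 = 4.339 - 4.362 = -0.0223 V
Step 2 — R_th: zero the source — replace V1 by a short circuit (node 2 merges into node 0) — and find the resistance seen between A (node 1) and B (node 3).
Reduce the network between node 1 (A) and node 3 (B) by series/parallel combination:
  Rp1 = R1 ‖ R2 (parallel, both between nodes 0 and 1) = 1/(1/82 + 1/33) = 23.53 Ω
  Rp2 = R3 ‖ R4 (parallel, both between nodes 0 and 3) = 1/(1/6800 + 1/56000) = 6064 Ω
  Rs1 = Rp1 + Rp2 (series, joined only at node 0) = 23.53 + 6064 = 6087 Ω
  Rp3 = R5 ‖ Rs1 (parallel, both between nodes 1 and 3) = 1/(1/15 + 1/6087) = 14.96 Ω
R_th = 14.96 Ω

Final answer: V_th = -0.0223 V, R_th = 14.96 Ω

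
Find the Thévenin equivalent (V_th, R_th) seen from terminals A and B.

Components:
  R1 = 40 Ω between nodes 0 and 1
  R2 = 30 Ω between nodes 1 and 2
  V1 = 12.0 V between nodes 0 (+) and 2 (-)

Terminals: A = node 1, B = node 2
Step 1 — V_th is the open-circuit voltage V_A - V_B (nothing connected across the terminals).
Nodal analysis, taking node 2 as the 0 V reference.
Source V1 fixes V_0 = 12 V.
KCL at each unknown node (sum of currents leaving = 0; resistances in Ω):
  Node 1: (V_1 - 12)/40 + (V_1 - 0)/30 = 0
Collecting terms: 0.05833 × V_1 = 0.3  =>  V_1 = 5.143 V
V_th = V_1 - V_2 = 5.143 - 0 = 5.143 V
Step 2 — R_th: zero the source — replace V1 by a short circuit (node 2 merges into node 0) — and find the resistance seen between A (node 1) and B (node 0).
Reduce the network between node 1 (A) and node 0 (B) by series/parallel combination:
  Rp1 = R1 ‖ R2 (parallel, both between nodes 0 and 1) = 1/(1/40 + 1/30) = 17.14 Ω
R_th = 17.14 Ω

Final answer: V_th = 5.143 V, R_th = 17.14 Ω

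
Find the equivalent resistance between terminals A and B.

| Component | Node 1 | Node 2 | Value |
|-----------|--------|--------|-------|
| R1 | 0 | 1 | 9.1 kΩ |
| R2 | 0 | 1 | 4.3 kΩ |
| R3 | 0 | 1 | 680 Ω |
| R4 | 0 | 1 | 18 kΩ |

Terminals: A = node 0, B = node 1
Reduce the network between node 0 (A) and node 1 (B) by series/parallel combination:
  Rp1 = R1 ‖ R2 ‖ R3 ‖ R4 (parallel, all between nodes 0 and 1) = 1/(1/9100 + 1/4300 + 1/680 + 1/18000) = 535.2 Ω
R_eq = 535.2 Ω

Final answer: 535.2 Ω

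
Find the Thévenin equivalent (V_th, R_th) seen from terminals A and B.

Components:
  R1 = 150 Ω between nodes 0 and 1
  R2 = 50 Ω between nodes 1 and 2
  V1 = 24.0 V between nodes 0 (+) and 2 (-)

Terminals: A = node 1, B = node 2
Step 1 — V_th is the open-circuit voltage V_A - V_B (nothing connected across the terminals).
Nodal analysis, taking node 2 as the 0 V reference.
Source V1 fixes V_0 = 24 V.
KCL at each unknown node (sum of currents leaving = 0; resistances in Ω):
  Node 1: (V_1 - 24)/150 + (V_1 - 0)/50 = 0
Collecting terms: 0.02667 × V_1 = 0.16  =>  V_1 = 6 V
V_th = V_1 - V_2 = 6 - 0 = 6 V
Step 2 — R_th: zero the source — replace V1 by a short circuit (node 2 merges into node 0) — and find the resistance seen between A (node 1) and B (node 0).
Reduce the network between node 1 (A) and node 0 (B) by series/parallel combination:
  Rp1 = R1 ‖ R2 (parallel, both between nodes 0 and 1) = 1/(1/150 + 1/50) = 37.5 Ω
R_th = 37.5 Ω

Final answer: V_th = 6 V, R_th = 37.5 Ω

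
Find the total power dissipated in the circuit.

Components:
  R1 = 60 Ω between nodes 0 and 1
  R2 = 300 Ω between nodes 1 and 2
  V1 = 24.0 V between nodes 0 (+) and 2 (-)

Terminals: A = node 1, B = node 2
Nodal analysis, taking node 2 as the 0 V reference.
Source V1 fixes V_0 = 24 V.
KCL at each unknown node (sum of currents leaving = 0; resistances in Ω):
  Node 1: (V_1 - 24)/60 + (V_1 - 0)/300 = 0
Collecting terms: 0.02 × V_1 = 0.4  =>  V_1 = 20 V
Power in each resistor, P = (ΔV)²/R:
  P_R1 = (24 - 20)²/60 = 0.2667 W
  P_R2 = (20 - 0)²/300 = 1.333 W
P_total = P_R1 + P_R2 = 1.6 W

Final answer: 1.6 W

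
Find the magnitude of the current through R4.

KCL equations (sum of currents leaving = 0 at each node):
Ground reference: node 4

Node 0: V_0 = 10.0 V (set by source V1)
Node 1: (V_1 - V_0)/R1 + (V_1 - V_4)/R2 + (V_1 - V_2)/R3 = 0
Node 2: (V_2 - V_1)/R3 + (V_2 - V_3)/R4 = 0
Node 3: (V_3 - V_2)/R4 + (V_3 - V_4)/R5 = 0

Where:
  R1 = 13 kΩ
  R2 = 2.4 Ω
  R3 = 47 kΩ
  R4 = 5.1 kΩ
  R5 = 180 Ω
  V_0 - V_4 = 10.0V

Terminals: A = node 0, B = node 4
Nodal analysis, taking node 4 as the 0 V reference.
Source V1 fixes V_0 = 10 V.
KCL at each unknown node (sum of currents leaving = 0; resistances in Ω):
  Node 1: (V_1 - 10)/13000 + (V_1 - 0)/2.4 + (V_1 - V_2)/47000 = 0
  Node 2: (V_2 - V_1)/47000 + (V_2 - V_3)/5100 = 0
  Node 3: (V_3 - V_2)/5100 + (V_3 - 0)/180 = 0
Collecting terms (coefficients in siemens):
  0.4168·V_1 - 0.00002128·V_2 = 0.0007692
  0.0002174·V_2 - 0.00002128·V_1 - 0.0001961·V_3 = 0
  0.005752·V_3 - 0.0001961·V_2 = 0
Solving these 3 simultaneous equations (Gaussian elimination) gives:
  V_1 = 0.001846 V, V_2 = 0.0001864 V, V_3 = 0.000006355 V
I_R4 = (V_2 - V_3)/R4 = (0.0001864 - 0.000006355)/5100 = 0.0000000353 A
|I_R4| = 0.0000000353 A

Final answer: |I_R4| = 3.53e-08 A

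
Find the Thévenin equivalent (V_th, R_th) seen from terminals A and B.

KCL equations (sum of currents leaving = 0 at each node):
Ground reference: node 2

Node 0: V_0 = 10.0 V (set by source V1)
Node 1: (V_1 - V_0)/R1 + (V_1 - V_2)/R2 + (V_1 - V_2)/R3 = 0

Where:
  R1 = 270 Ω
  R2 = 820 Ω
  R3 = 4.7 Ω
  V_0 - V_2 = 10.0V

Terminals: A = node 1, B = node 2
Step 1 — V_th is the open-circuit voltage V_A - V_B (nothing connected across the terminals).
Nodal analysis, taking node 2 as the 0 V reference.
Source V1 fixes V_0 = 10 V.
KCL at each unknown node (sum of currents leaving = 0; resistances in Ω):
  Node 1: (V_1 - 10)/270 + (V_1 - 0)/820 + (V_1 - 0)/4.7 = 0
Collecting terms: 0.2177 × V_1 = 0.03704  =>  V_1 = 0.1701 V
V_th = V_1 - V_2 = 0.1701 - 0 = 0.1701 V
Step 2 — R_th: zero the source — replace V1 by a short circuit (node 2 merges into node 0) — and find the resistance seen between A (node 1) and B (node 0).
Reduce the network between node 1 (A) and node 0 (B) by series/parallel combination:
  Rp1 = R1 ‖ R2 ‖ R3 (parallel, all between nodes 0 and 1) = 1/(1/270 + 1/820 + 1/4.7) = 4.594 Ω
R_th = 4.594 Ω

Final answer: V_th = 0.1701 V, R_th = 4.594 Ω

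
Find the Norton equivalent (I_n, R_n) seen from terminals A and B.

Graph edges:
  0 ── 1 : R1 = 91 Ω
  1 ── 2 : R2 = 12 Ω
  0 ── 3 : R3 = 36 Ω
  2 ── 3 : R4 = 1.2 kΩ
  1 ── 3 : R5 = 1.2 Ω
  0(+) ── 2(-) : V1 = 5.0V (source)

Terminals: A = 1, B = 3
Find the Thévenin equivalent first; then I_n = V_th/R_th and R_n = R_th.
Step 1 — V_th is the open-circuit voltage V_A - V_B (nothing connected across the terminals).
Nodal analysis, taking node 2 as the 0 V reference.
Source V1 fixes V_0 = 5 V.
KCL at each unknown node (sum of currents leaving = 0; resistances in Ω):
  Node 1: (V_1 - 5)/91 + (V_1 - 0)/12 + (V_1 - V_3)/1.2 = 0
  Node 3: (V_3 - 5)/36 + (V_3 - 0)/1200 + (V_3 - V_1)/1.2 = 0
Collecting terms (coefficients in siemens):
  0.9277·V_1 - 0.8333·V_3 = 0.05495
  0.8619·V_3 - 0.8333·V_1 = 0.1389
Determinant D = (0.9277)(0.8619) - (-0.8333)(-0.8333) = 0.1051
V_1 = [(0.05495)(0.8619) - (-0.8333)(0.1389)]/D = 1.551 V
V_3 = [(0.9277)(0.1389) - (0.05495)(-0.8333)]/D = 1.661 V
V_th = V_1 - V_3 = 1.551 - 1.661 = -0.1096 V
Step 2 — R_th: zero the source — replace V1 by a short circuit (node 2 merges into node 0) — and find the resistance seen between A (node 1) and B (node 3).
Reduce the network between node 1 (A) and node 3 (B) by series/parallel combination:
  Rp1 = R1 ‖ R2 (parallel, both between nodes 0 and 1) = 1/(1/91 + 1/12) = 10.6 Ω
  Rp2 = R3 ‖ R4 (parallel, both between nodes 0 and 3) = 1/(1/36 + 1/1200) = 34.95 Ω
  Rs1 = Rp1 + Rp2 (series, joined only at node 0) = 10.6 + 34.95 = 45.55 Ω
  Rp3 = R5 ‖ Rs1 (parallel, both between nodes 1 and 3) = 1/(1/1.2 + 1/45.55) = 1.169 Ω
R_th = 1.169 Ω
I_n = V_th/R_th = -0.1096/1.169 = -0.09378 A, and R_n = R_th = 1.169 Ω

Final answer: I_n = -0.09378 A, R_n = 1.169 Ω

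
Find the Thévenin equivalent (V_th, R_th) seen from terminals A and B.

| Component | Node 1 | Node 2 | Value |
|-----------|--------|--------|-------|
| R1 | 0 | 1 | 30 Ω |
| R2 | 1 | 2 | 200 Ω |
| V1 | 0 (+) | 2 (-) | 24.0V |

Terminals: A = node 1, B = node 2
Step 1 — V_th is the open-circuit voltage V_A - V_B (nothing connected across the terminals).
Nodal analysis, taking node 2 as the 0 V reference.
Source V1 fixes V_0 = 24 V.
KCL at each unknown node (sum of currents leaving = 0; resistances in Ω):
  Node 1: (V_1 - 24)/30 + (V_1 - 0)/200 = 0
Collecting terms: 0.03833 × V_1 = 0.8  =>  V_1 = 20.87 V
V_th = V_1 - V_2 = 20.87 - 0 = 20.87 V
Step 2 — R_th: zero the source — replace V1 by a short circuit (node 2 merges into node 0) — and find the resistance seen between A (node 1) and B (node 0).
Reduce the network between node 1 (A) and node 0 (B) by series/parallel combination:
  Rp1 = R1 ‖ R2 (parallel, both between nodes 0 and 1) = 1/(1/30 + 1/200) = 26.09 Ω
R_th = 26.09 Ω

Final answer: V_th = 20.87 V, R_th = 26.09 Ω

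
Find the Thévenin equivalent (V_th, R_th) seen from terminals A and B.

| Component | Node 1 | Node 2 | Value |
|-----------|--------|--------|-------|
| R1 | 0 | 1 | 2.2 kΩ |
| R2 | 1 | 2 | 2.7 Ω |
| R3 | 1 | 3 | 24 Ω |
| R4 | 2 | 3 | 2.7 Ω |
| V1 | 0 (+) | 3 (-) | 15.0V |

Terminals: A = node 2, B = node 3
Step 1 — V_th is the open-circuit voltage V_A - V_B (nothing connected across the terminals).
Nodal analysis, taking node 3 as the 0 V reference.
Source V1 fixes V_0 = 15 V.
KCL at each unknown node (sum of currents leaving = 0; resistances in Ω):
  Node 1: (V_1 - 15)/2200 + (V_1 - V_2)/2.7 + (V_1 - 0)/24 = 0
  Node 2: (V_2 - V_1)/2.7 + (V_2 - 0)/2.7 = 0
Collecting terms (coefficients in siemens):
  0.4125·V_1 - 0.3704·V_2 = 0.006818
  0.7407·V_2 - 0.3704·V_1 = 0
Determinant D = (0.4125)(0.7407) - (-0.3704)(-0.3704) = 0.1684
V_1 = [(0.006818)(0.7407) - (-0.3704)(0)]/D = 0.03 V
V_2 = [(0.4125)(0) - (0.006818)(-0.3704)]/D = 0.015 V
V_th = V_2 - V_3 = 0.015 - 0 = 0.015 V
Step 2 — R_th: zero the source — replace V1 by a short circuit (node 3 merges into node 0) — and find the resistance seen between A (node 2) and B (node 0).
Reduce the network between node 2 (A) and node 0 (B) by series/parallel combination:
  Rp1 = R1 ‖ R3 (parallel, both between nodes 0 and 1) = 1/(1/2200 + 1/24) = 23.74 Ω
  Rs1 = R2 + Rp1 (series, joined only at node 1) = 2.7 + 23.74 = 26.44 Ω
  Rp2 = R4 ‖ Rs1 (parallel, both between nodes 0 and 2) = 1/(1/2.7 + 1/26.44) = 2.45 Ω
R_th = 2.45 Ω

Final answer: V_th = 0.015 V, R_th = 2.45 Ω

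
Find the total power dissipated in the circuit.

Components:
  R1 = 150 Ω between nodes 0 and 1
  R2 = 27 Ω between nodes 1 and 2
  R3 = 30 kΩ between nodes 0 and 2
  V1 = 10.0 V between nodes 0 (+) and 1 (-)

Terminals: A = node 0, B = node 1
Nodal analysis, taking node 1 as the 0 V reference.
Source V1 fixes V_0 = 10 V.
KCL at each unknown node (sum of currents leaving = 0; resistances in Ω):
  Node 2: (V_2 - 0)/27 + (V_2 - 10)/30000 = 0
Collecting terms: 0.03707 × V_2 = 0.0003333  =>  V_2 = 0.008992 V
Power in each resistor, P = (ΔV)²/R:
  P_R1 = (10 - 0)²/150 = 0.6667 W
  P_R2 = (0 - 0.008992)²/27 = 0.000002995 W
  P_R3 = (10 - 0.008992)²/30000 = 0.003327 W
P_total = P_R1 + P_R2 + P_R3 = 0.67 W

Final answer: 0.67 W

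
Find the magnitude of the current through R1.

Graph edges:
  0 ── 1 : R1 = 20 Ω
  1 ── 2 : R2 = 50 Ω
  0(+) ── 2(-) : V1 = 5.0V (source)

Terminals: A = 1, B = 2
Nodal analysis, taking node 2 as the 0 V reference.
Source V1 fixes V_0 = 5 V.
KCL at each unknown node (sum of currents leaving = 0; resistances in Ω):
  Node 1: (V_1 - 5)/20 + (V_1 - 0)/50 = 0
Collecting terms: 0.07 × V_1 = 0.25  =>  V_1 = 3.571 V
I_R1 = (V_0 - V_1)/R1 = (5 - 3.571)/20 = 0.07143 A
|I_R1| = 0.07143 A

Final answer: |I_R1| = 0.07143 A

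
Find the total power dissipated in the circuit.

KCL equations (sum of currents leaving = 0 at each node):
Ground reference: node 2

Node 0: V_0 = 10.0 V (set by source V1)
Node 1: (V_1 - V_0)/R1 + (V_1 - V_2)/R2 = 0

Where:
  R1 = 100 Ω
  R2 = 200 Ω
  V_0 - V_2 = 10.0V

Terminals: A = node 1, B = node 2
Nodal analysis, taking node 2 as the 0 V reference.
Source V1 fixes V_0 = 10 V.
KCL at each unknown node (sum of currents leaving = 0; resistances in Ω):
  Node 1: (V_1 - 10)/100 + (V_1 - 0)/200 = 0
Collecting terms: 0.015 × V_1 = 0.1  =>  V_1 = 6.667 V
Power in each resistor, P = (ΔV)²/R:
  P_R1 = (10 - 6.667)²/100 = 0.1111 W
  P_R2 = (6.667 - 0)²/200 = 0.2222 W
P_total = P_R1 + P_R2 = 0.3333 W

Final answer: 0.3333 W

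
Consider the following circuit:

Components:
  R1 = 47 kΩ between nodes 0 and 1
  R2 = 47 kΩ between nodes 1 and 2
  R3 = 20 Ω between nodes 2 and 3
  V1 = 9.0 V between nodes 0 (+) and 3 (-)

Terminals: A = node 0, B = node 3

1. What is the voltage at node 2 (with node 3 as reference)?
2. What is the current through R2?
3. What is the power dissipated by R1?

Nodal analysis, taking node 3 as the 0 V reference.
Source V1 fixes V_0 = 9 V.
KCL at each unknown node (sum of currents leaving = 0; resistances in Ω):
  Node 1: (V_1 - 9)/47000 + (V_1 - V_2)/47000 = 0
  Node 2: (V_2 - V_1)/47000 + (V_2 - 0)/20 = 0
Collecting terms (coefficients in siemens):
  0.00004255·V_1 - 0.00002128·V_2 = 0.0001915
  0.05002·V_2 - 0.00002128·V_1 = 0
Determinant D = (0.00004255)(0.05002) - (-0.00002128)(-0.00002128) = 0.000002128
V_1 = [(0.0001915)(0.05002) - (-0.00002128)(0)]/D = 4.501 V
V_2 = [(0.00004255)(0) - (0.0001915)(-0.00002128)]/D = 0.001914 V
Part 1:
  Read off the nodal solution: V_2 = 0.001914 V
Part 2:
  I_R2 = (V_1 - V_2)/R2 = (4.501 - 0.001914)/47000 = 0.00009572 A
  Magnitude: I_R2 = 0.00009572 A
Part 3:
  I_R1 = (V_0 - V_1)/R1 = (9 - 4.501)/47000 = 0.00009572 A
  P_R1 = I_R1² × R1 = (0.00009572)² × 47000 = 0.0004307 W

Final answers:
1. V_2 = 0.001914 V
2. I_R2 = 9.572e-05 A
3. P_R1 = 0.0004307 W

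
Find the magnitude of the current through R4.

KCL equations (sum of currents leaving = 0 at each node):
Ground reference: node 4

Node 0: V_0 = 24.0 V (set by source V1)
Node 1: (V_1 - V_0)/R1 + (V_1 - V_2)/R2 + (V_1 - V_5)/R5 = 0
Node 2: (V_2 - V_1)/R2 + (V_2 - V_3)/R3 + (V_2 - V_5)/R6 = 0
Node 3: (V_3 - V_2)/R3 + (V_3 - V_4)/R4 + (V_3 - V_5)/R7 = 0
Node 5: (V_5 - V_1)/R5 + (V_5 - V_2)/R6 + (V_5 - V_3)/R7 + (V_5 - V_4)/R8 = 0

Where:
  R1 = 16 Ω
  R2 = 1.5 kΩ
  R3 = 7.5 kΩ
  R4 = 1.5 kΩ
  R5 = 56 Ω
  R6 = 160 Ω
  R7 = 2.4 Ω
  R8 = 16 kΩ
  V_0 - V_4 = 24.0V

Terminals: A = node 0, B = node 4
Nodal analysis, taking node 4 as the 0 V reference.
Source V1 fixes V_0 = 24 V.
KCL at each unknown node (sum of currents leaving = 0; resistances in Ω):
  Node 1: (V_1 - 24)/16 + (V_1 - V_2)/1500 + (V_1 - V_5)/56 = 0
  Node 2: (V_2 - V_1)/1500 + (V_2 - V_3)/7500 + (V_2 - V_5)/160 = 0
  Node 3: (V_3 - V_2)/7500 + (V_3 - 0)/1500 + (V_3 - V_5)/2.4 = 0
  Node 5: (V_5 - V_1)/56 + (V_5 - V_2)/160 + (V_5 - V_3)/2.4 + (V_5 - 0)/16000 = 0
Collecting terms (coefficients in siemens):
  0.08102·V_1 - 0.0006667·V_2 - 0.01786·V_5 = 1.5
  0.00705·V_2 - 0.0006667·V_1 - 0.0001333·V_3 - 0.00625·V_5 = 0
  0.4175·V_3 - 0.0001333·V_2 - 0.4167·V_5 = 0
  0.4408·V_5 - 0.01786·V_1 - 0.00625·V_2 - 0.4167·V_3 = 0
Solving these 4 simultaneous equations (Gaussian elimination) gives:
  V_1 = 23.73 V, V_2 = 22.92 V, V_3 = 22.8 V, V_5 = 22.83 V
I_R4 = (V_3 - V_4)/R4 = (22.8 - 0)/1500 = 0.0152 A
|I_R4| = 0.0152 A

Final answer: |I_R4| = 0.0152 A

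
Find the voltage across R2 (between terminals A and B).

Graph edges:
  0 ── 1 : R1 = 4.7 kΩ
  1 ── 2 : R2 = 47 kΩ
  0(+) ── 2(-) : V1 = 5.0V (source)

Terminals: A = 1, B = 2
R1 and R2 are in series across V1 (node 0 → node 1 → node 2), and the output A–B is taken across R2, so this is a voltage divider.
Series current: I = V1/(R1 + R2) = 5/(4700 + 47000) = 5/51700 = 0.00009671 A
V_R2 = I × R2 = V1 × R2/(R1 + R2) = 5 × 47000/51700 = 4.545 V

Final answer: 4.545 V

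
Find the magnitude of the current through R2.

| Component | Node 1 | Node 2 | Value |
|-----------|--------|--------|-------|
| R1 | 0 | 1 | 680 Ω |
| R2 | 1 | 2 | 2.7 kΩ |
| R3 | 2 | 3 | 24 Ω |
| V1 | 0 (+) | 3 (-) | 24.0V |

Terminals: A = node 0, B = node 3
Nodal analysis, taking node 3 as the 0 V reference.
Source V1 fixes V_0 = 24 V.
KCL at each unknown node (sum of currents leaving = 0; resistances in Ω):
  Node 1: (V_1 - 24)/680 + (V_1 - V_2)/2700 = 0
  Node 2: (V_2 - V_1)/2700 + (V_2 - 0)/24 = 0
Collecting terms (coefficients in siemens):
  0.001841·V_1 - 0.0003704·V_2 = 0.03529
  0.04204·V_2 - 0.0003704·V_1 = 0
Determinant D = (0.001841)(0.04204) - (-0.0003704)(-0.0003704) = 0.00007725
V_1 = [(0.03529)(0.04204) - (-0.0003704)(0)]/D = 19.21 V
V_2 = [(0.001841)(0) - (0.03529)(-0.0003704)]/D = 0.1692 V
I_R2 = (V_1 - V_2)/R2 = (19.21 - 0.1692)/2700 = 0.007051 A
|I_R2| = 0.007051 A

Final answer: |I_R2| = 0.007051 A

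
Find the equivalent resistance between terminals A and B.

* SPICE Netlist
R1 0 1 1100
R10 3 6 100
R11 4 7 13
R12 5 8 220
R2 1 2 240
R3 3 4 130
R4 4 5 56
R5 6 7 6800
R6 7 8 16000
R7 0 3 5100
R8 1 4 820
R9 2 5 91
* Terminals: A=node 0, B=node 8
The network is not a plain series/parallel combination. Inject a 1 A test current into terminal A (node 0) and return it from terminal B (node 8); then R_eq = V_A / (1 A).
Nodal analysis, taking node 8 as the 0 V reference.
Current source I_test pushes 1 A into node 0 and draws it out of node 8.
KCL at each unknown node (sum of currents leaving = 0; resistances in Ω):
  Node 0: (V_0 - V_1)/1100 + (V_0 - V_3)/5100 - 1 = 0
  Node 1: (V_1 - V_0)/1100 + (V_1 - V_2)/240 + (V_1 - V_4)/820 = 0
  Node 2: (V_2 - V_1)/240 + (V_2 - V_5)/91 = 0
  Node 3: (V_3 - V_0)/5100 + (V_3 - V_4)/130 + (V_3 - V_6)/100 = 0
  Node 4: (V_4 - V_1)/820 + (V_4 - V_3)/130 + (V_4 - V_5)/56 + (V_4 - V_7)/13 = 0
  Node 5: (V_5 - V_2)/91 + (V_5 - V_4)/56 + (V_5 - 0)/220 = 0
  Node 6: (V_6 - V_3)/100 + (V_6 - V_7)/6800 = 0
  Node 7: (V_7 - V_4)/13 + (V_7 - V_6)/6800 + (V_7 - 0)/16000 = 0
Collecting terms (coefficients in siemens):
  0.001105·V_0 - 0.0009091·V_1 - 0.0001961·V_3 = 1
  0.006295·V_1 - 0.0009091·V_0 - 0.004167·V_2 - 0.00122·V_4 = 0
  0.01516·V_2 - 0.004167·V_1 - 0.01099·V_5 = 0
  0.01789·V_3 - 0.0001961·V_0 - 0.007692·V_4 - 0.01·V_6 = 0
  0.1037·V_4 - 0.00122·V_1 - 0.007692·V_3 - 0.01786·V_5 - 0.07692·V_7 = 0
  0.03339·V_5 - 0.01099·V_2 - 0.01786·V_4 = 0
  0.01015·V_6 - 0.01·V_3 - 0.0001471·V_7 = 0
  0.07713·V_7 - 0.07692·V_4 - 0.0001471·V_6 = 0
Solving these 8 simultaneous equations (Gaussian elimination) gives:
  V_0 = 1290 V, V_1 = 411.5 V, V_2 = 270.3 V, V_3 = 264.6 V
  V_4 = 238.9 V, V_5 = 216.7 V, V_6 = 264.2 V, V_7 = 238.8 V
R_eq = V_0 / 1 A = 1290 Ω = 1.29 kΩ

Final answer: 1.29 kΩ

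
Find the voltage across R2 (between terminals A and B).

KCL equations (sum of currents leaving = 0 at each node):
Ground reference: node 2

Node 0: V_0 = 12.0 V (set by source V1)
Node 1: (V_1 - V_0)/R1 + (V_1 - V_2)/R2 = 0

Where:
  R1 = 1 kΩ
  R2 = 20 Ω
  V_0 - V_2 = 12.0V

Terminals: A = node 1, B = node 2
R1 and R2 are in series across V1 (node 0 → node 1 → node 2), and the output A–B is taken across R2, so this is a voltage divider.
Series current: I = V1/(R1 + R2) = 12/(1000 + 20) = 12/1020 = 0.01176 A
V_R2 = I × R2 = V1 × R2/(R1 + R2) = 12 × 20/1020 = 0.2353 V

Final answer: 0.2353 V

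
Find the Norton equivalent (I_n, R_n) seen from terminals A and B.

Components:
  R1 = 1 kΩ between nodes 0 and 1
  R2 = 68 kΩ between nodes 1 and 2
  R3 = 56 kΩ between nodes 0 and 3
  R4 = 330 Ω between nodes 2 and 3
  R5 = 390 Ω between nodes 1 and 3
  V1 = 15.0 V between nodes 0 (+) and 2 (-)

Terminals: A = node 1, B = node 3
Find the Thévenin equivalent first; then I_n = V_th/R_th and R_n = R_th.
Step 1 — V_th is the open-circuit voltage V_A - V_B (nothing connected across the terminals).
Nodal analysis, taking node 2 as the 0 V reference.
Source V1 fixes V_0 = 15 V.
KCL at each unknown node (sum of currents leaving = 0; resistances in Ω):
  Node 1: (V_1 - 15)/1000 + (V_1 - 0)/68000 + (V_1 - V_3)/390 = 0
  Node 3: (V_3 - 15)/56000 + (V_3 - 0)/330 + (V_3 - V_1)/390 = 0
Collecting terms (coefficients in siemens):
  0.003579·V_1 - 0.002564·V_3 = 0.015
  0.005612·V_3 - 0.002564·V_1 = 0.0002679
Determinant D = (0.003579)(0.005612) - (-0.002564)(-0.002564) = 0.00001351
V_1 = [(0.015)(0.005612) - (-0.002564)(0.0002679)]/D = 6.282 V
V_3 = [(0.003579)(0.0002679) - (0.015)(-0.002564)]/D = 2.918 V
V_th = V_1 - V_3 = 6.282 - 2.918 = 3.364 V
Step 2 — R_th: zero the source — replace V1 by a short circuit (node 2 merges into node 0) — and find the resistance seen between A (node 1) and B (node 3).
Reduce the network between node 1 (A) and node 3 (B) by series/parallel combination:
  Rp1 = R1 ‖ R2 (parallel, both between nodes 0 and 1) = 1/(1/1000 + 1/68000) = 985.5 Ω
  Rp2 = R3 ‖ R4 (parallel, both between nodes 0 and 3) = 1/(1/56000 + 1/330) = 328.1 Ω
  Rs1 = Rp1 + Rp2 (series, joined only at node 0) = 985.5 + 328.1 = 1314 Ω
  Rp3 = R5 ‖ Rs1 (parallel, both between nodes 1 and 3) = 1/(1/390 + 1/1314) = 300.7 Ω
R_th = 300.7 Ω
I_n = V_th/R_th = 3.364/300.7 = 0.01119 A, and R_n = R_th = 300.7 Ω

Final answer: I_n = 0.01119 A, R_n = 300.7 Ω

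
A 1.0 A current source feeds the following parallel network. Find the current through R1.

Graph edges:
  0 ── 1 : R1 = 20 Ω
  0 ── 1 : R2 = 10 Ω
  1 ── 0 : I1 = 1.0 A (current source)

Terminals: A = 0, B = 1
All resistors sit directly between nodes 0 and 1, so they are in parallel and share one voltage V; the full source current 1 A splits among them.
1/R_par = 1/20 + 1/10 = 0.15 S  =>  R_par = 6.667 Ω
V = I × R_par = 1 × 6.667 = 6.667 V
I_R1 = V/R1 = 6.667/20 = 0.3333 A

Final answer: 0.3333 A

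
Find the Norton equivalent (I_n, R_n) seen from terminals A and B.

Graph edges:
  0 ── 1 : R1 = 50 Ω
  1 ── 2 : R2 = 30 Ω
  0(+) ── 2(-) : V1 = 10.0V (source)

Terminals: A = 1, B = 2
Find the Thévenin equivalent first; then I_n = V_th/R_th and R_n = R_th.
Step 1 — V_th is the open-circuit voltage V_A - V_B (nothing connected across the terminals).
Nodal analysis, taking node 2 as the 0 V reference.
Source V1 fixes V_0 = 10 V.
KCL at each unknown node (sum of currents leaving = 0; resistances in Ω):
  Node 1: (V_1 - 10)/50 + (V_1 - 0)/30 = 0
Collecting terms: 0.05333 × V_1 = 0.2  =>  V_1 = 3.75 V
V_th = V_1 - V_2 = 3.75 - 0 = 3.75 V
Step 2 — R_th: zero the source — replace V1 by a short circuit (node 2 merges into node 0) — and find the resistance seen between A (node 1) and B (node 0).
Reduce the network between node 1 (A) and node 0 (B) by series/parallel combination:
  Rp1 = R1 ‖ R2 (parallel, both between nodes 0 and 1) = 1/(1/50 + 1/30) = 18.75 Ω
R_th = 18.75 Ω
I_n = V_th/R_th = 3.75/18.75 = 0.2 A, and R_n = R_th = 18.75 Ω

Final answer: I_n = 0.2 A, R_n = 18.75 Ω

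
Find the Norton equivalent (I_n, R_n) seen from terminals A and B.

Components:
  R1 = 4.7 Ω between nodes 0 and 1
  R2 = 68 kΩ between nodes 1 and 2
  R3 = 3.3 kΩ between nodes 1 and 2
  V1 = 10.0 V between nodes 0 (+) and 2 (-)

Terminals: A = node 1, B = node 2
Find the Thévenin equivalent first; then I_n = V_th/R_th and R_n = R_th.
Step 1 — V_th is the open-circuit voltage V_A - V_B (nothing connected across the terminals).
Nodal analysis, taking node 2 as the 0 V reference.
Source V1 fixes V_0 = 10 V.
KCL at each unknown node (sum of currents leaving = 0; resistances in Ω):
  Node 1: (V_1 - 10)/4.7 + (V_1 - 0)/68000 + (V_1 - 0)/3300 = 0
Collecting terms: 0.2131 × V_1 = 2.128  =>  V_1 = 9.985 V
V_th = V_1 - V_2 = 9.985 - 0 = 9.985 V
Step 2 — R_th: zero the source — replace V1 by a short circuit (node 2 merges into node 0) — and find the resistance seen between A (node 1) and B (node 0).
Reduce the network between node 1 (A) and node 0 (B) by series/parallel combination:
  Rp1 = R1 ‖ R2 ‖ R3 (parallel, all between nodes 0 and 1) = 1/(1/4.7 + 1/68000 + 1/3300) = 4.693 Ω
R_th = 4.693 Ω
I_n = V_th/R_th = 9.985/4.693 = 2.128 A, and R_n = R_th = 4.693 Ω

Final answer: I_n = 2.128 A, R_n = 4.693 Ω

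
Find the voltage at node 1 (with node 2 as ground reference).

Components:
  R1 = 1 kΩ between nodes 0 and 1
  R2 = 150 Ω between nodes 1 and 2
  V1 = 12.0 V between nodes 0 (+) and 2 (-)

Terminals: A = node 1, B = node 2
Nodal analysis, taking node 2 as the 0 V reference.
Source V1 fixes V_0 = 12 V.
KCL at each unknown node (sum of currents leaving = 0; resistances in Ω):
  Node 1: (V_1 - 12)/1000 + (V_1 - 0)/150 = 0
Collecting terms: 0.007667 × V_1 = 0.012  =>  V_1 = 1.565 V
The requested potential is V_1 = 1.565 V.

Final answer: V_1 = 1.565 V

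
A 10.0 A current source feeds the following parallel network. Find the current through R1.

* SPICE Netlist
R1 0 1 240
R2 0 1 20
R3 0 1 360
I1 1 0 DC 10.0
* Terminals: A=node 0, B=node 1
All resistors sit directly between nodes 0 and 1, so they are in parallel and share one voltage V; the full source current 10 A splits among them.
1/R_par = 1/240 + 1/20 + 1/360 = 0.05694 S  =>  R_par = 17.56 Ω
V = I × R_par = 10 × 17.56 = 175.6 V
I_R1 = V/R1 = 175.6/240 = 0.7317 A

Final answer: 0.7317 A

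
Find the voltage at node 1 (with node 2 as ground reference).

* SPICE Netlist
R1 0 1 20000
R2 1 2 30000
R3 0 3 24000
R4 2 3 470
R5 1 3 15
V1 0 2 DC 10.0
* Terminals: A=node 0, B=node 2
Nodal analysis, taking node 2 as the 0 V reference.
Source V1 fixes V_0 = 10 V.
KCL at each unknown node (sum of currents leaving = 0; resistances in Ω):
  Node 1: (V_1 - 10)/20000 + (V_1 - 0)/30000 + (V_1 - V_3)/15 = 0
  Node 3: (V_3 - 10)/24000 + (V_3 - 0)/470 + (V_3 - V_1)/15 = 0
Collecting terms (coefficients in siemens):
  0.06675·V_1 - 0.06667·V_3 = 0.0005
  0.06884·V_3 - 0.06667·V_1 = 0.0004167
Determinant D = (0.06675)(0.06884) - (-0.06667)(-0.06667) = 0.0001504
V_1 = [(0.0005)(0.06884) - (-0.06667)(0.0004167)]/D = 0.4137 V
V_3 = [(0.06675)(0.0004167) - (0.0005)(-0.06667)]/D = 0.4067 V
The requested potential is V_1 = 0.4137 V.

Final answer: V_1 = 0.4137 V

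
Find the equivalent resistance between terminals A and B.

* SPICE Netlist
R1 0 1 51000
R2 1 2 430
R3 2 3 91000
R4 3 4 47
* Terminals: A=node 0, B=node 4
Reduce the network between node 0 (A) and node 4 (B) by series/parallel combination:
  Rs1 = R1 + R2 (series, joined only at node 1) = 51000 + 430 = 51430 Ω
  Rs2 = R3 + Rs1 (series, joined only at node 2) = 91000 + 51430 = 142400 Ω
  Rs3 = R4 + Rs2 (series, joined only at node 3) = 47 + 142400 = 142500 Ω
R_eq = 142.5 kΩ

Final answer: 142.5 kΩ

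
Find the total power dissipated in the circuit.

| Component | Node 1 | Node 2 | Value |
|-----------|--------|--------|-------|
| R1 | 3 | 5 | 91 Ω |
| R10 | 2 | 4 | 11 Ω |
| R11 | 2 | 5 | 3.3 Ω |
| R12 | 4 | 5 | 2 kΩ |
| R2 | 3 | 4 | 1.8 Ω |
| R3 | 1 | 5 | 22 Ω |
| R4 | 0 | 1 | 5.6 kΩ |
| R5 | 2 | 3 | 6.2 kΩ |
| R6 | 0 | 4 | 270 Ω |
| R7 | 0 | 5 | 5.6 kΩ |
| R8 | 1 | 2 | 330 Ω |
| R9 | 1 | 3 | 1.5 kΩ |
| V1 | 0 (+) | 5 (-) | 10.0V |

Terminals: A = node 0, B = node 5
Nodal analysis, taking node 5 as the 0 V reference.
Source V1 fixes V_0 = 10 V.
KCL at each unknown node (sum of currents leaving = 0; resistances in Ω):
  Node 1: (V_1 - 0)/22 + (V_1 - 10)/5600 + (V_1 - V_2)/330 + (V_1 - V_3)/1500 = 0
  Node 2: (V_2 - V_3)/6200 + (V_2 - V_1)/330 + (V_2 - V_4)/11 + (V_2 - 0)/3.3 = 0
  Node 3: (V_3 - 0)/91 + (V_3 - V_4)/1.8 + (V_3 - V_2)/6200 + (V_3 - V_1)/1500 = 0
  Node 4: (V_4 - V_3)/1.8 + (V_4 - 10)/270 + (V_4 - V_2)/11 + (V_4 - 0)/2000 = 0
Collecting terms (coefficients in siemens):
  0.04933·V_1 - 0.00303·V_2 - 0.0006667·V_3 = 0.001786
  0.3971·V_2 - 0.00303·V_1 - 0.0001613·V_3 - 0.09091·V_4 = 0
  0.5674·V_3 - 0.0006667·V_1 - 0.0001613·V_2 - 0.5556·V_4 = 0
  0.6507·V_4 - 0.09091·V_2 - 0.5556·V_3 = 0.03704
Solving these 4 simultaneous equations (Gaussian elimination) gives:
  V_1 = 0.04804 V, V_2 = 0.09953 V, V_3 = 0.4235 V, V_4 = 0.4324 V
Power in each resistor, P = (ΔV)²/R:
  P_R1 = (0.4235 - 0)²/91 = 0.001971 W
  P_R2 = (0.4235 - 0.4324)²/1.8 = 0.00004422 W
  P_R3 = (0.04804 - 0)²/22 = 0.0001049 W
  P_R4 = (10 - 0.04804)²/5600 = 0.01769 W
  P_R5 = (0.09953 - 0.4235)²/6200 = 0.00001693 W
  P_R6 = (10 - 0.4324)²/270 = 0.339 W
  P_R7 = (10 - 0)²/5600 = 0.01786 W
  P_R8 = (0.04804 - 0.09953)²/330 = 0.000008034 W
  P_R9 = (0.04804 - 0.4235)²/1500 = 0.00009398 W
  P_R10 = (0.09953 - 0.4324)²/11 = 0.01007 W
  P_R11 = (0.09953 - 0)²/3.3 = 0.003002 W
  P_R12 = (0.4324 - 0)²/2000 = 0.00009349 W
P_total = P_R1 + P_R2 + P_R3 + P_R4 + P_R5 + P_R6 + P_R7 + P_R8 + P_R9 + P_R10 + P_R11 + P_R12 = 0.39 W

Final answer: 0.39 W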